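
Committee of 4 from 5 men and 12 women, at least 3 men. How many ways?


Count by #men:
  3M,1W: C(5,3)×C(12,1)=120
  4M,0W: C(5,4)×C(12,0)=5
Total = 125

125


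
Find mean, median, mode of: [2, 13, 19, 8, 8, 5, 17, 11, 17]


Sorted: [2, 5, 8, 8, 11, 13, 17, 17, 19]
Mean = 100/9
Median = 11
Freq: {2: 1, 13: 1, 19: 1, 8: 2, 5: 1, 17: 2, 11: 1}
Mode: [8, 17]

Mean=100/9, Median=11, Mode=[8, 17]


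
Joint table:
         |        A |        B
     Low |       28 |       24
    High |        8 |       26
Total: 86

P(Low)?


P(Low) = (28+24)/86 = 52/86 = 26/43

P(Low) = 26/43 ≈ 60.47%


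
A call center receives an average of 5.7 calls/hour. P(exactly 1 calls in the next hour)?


Poisson(λ=5.7): P(X=1) = e^(-λ)×λ^k/k!
= e^(-5.7) × 5.7^1 / 1!
≈ 0.003345965457 × 5.7 / 1 ≈ 0.019072

P(X=1) ≈ 0.019072 ≈ 1.91%


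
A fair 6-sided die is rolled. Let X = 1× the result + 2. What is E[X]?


E[die] = (1+6)/2 = 7/2
E[X] = 1×7/2 + 2 = 11/2

E[X] = 11/2


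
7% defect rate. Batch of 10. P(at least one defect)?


P(all good) = (93/100)^10 = 48398230717929318249/100000000000000000000
P(≥1 defect) = 51601769282070681751/100000000000000000000

P = 51601769282070681751/100000000000000000000 ≈ 51.60%


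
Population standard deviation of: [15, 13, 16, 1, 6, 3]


Mean = 54/6 = 9
  (15-9)²=36
  (13-9)²=16
  (16-9)²=49
  (1-9)²=64
  (6-9)²=9
  (3-9)²=36
Σ(x-μ)² = 210
σ² = 210/6 = 35

σ = √(35) ≈ 5.9161


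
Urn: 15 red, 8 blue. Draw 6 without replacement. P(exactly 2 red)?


Hypergeometric: C(15,2)×C(8,4)/C(23,6)
= 105×70/100947 = 350/4807

P(X=2) = 350/4807 ≈ 7.28%


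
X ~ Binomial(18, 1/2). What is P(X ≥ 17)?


P(X ≥ 17) = Σ P(X=i) for i=17..18
P(X=17) = 9/131072
P(X=18) = 1/262144
Sum = 19/262144

P(X ≥ 17) = 19/262144 ≈ 0.01%


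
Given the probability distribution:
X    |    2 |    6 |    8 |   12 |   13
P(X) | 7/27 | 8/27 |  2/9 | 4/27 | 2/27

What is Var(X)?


E[X] = 184/27
E[X²] = 538/9
Var(X) = E[X²] - (E[X])² = 538/9 - 33856/729 = 9722/729

Var(X) = 9722/729 ≈ 13.3361


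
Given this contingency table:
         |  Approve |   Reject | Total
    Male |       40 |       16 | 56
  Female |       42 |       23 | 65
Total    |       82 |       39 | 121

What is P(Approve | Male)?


P(Approve | Male) = 40/(40+16) = 40/56 = 5/7

P(Approve|Male) = 5/7 ≈ 71.43%


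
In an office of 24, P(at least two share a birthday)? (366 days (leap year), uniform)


P(all different) = Π(366-i)/366 for i=0..23
= 0.462654
P(match) = 1 - 0.462654 = 0.537346

P ≈ 0.5373 ≈ 53.73%


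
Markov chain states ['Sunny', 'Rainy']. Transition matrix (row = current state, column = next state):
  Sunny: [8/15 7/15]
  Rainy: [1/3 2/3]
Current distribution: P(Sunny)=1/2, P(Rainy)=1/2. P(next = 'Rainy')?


P(next=Rainy) = Σᵢ P(now=i)×P(i→Rainy)
= 1/2×7/15 + 1/2×2/3
= 7/30 + 1/3 = 17/30

P = 17/30 ≈ 0.5667


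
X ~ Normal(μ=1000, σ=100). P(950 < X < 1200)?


z₁=(950-1000)/100=-0.5, z₂=(1200-1000)/100=2.0
P = Φ(2.0) - Φ(-0.5) = 0.977250 - 0.308538 = 0.668712 ≈ 0.6687

P(950 < X < 1200) ≈ 0.6687


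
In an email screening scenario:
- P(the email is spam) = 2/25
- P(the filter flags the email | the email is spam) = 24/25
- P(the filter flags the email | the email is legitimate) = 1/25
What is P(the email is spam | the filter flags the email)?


Using Bayes' theorem:
P(A|B) = P(B|A)·P(A) / P(B)

P(the filter flags the email) = 24/25 × 2/25 + 1/25 × 23/25
= 48/625 + 23/625 = 71/625

P(the email is spam|the filter flags the email) = (48/625) / (71/625) = 48/71

P(the email is spam|the filter flags the email) = 48/71 ≈ 67.61%


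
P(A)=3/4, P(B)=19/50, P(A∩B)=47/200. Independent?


P(A)×P(B) = 57/200
P(A∩B) = 47/200
Not equal → NOT independent

No, not independent


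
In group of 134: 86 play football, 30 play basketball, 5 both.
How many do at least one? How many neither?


|A∪B| = 86+30-5 = 111
Neither = 134-111 = 23

At least one: 111; Neither: 23


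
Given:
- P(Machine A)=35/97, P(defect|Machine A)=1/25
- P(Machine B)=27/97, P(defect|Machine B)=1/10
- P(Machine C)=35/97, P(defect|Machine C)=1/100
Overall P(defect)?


P(B) = Σ P(B|Aᵢ)×P(Aᵢ)
  1/25×35/97 = 7/485
  1/10×27/97 = 27/970
  1/100×35/97 = 7/1940
Sum = 89/1940

P(defect) = 89/1940 ≈ 4.59%


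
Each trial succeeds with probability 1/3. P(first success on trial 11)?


Geometric: P(X=11) = (1-p)^(k-1)×p = (2/3)^10×1/3 = 1024/177147

P(X=11) = 1024/177147 ≈ 0.58%


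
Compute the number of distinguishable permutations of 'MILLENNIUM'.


Letters: 10, freq: {'M': 2, 'I': 2, 'L': 2, 'E': 1, 'N': 2, 'U': 1}
10!/(2!×2!×2!×1!×2!×1!) = 3628800/16 = 226800

226800


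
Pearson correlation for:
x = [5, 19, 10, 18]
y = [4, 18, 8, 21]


n=4, Σx=52, Σy=51, Σxy=820, Σx²=810, Σy²=845
r = (4×820 - 52×51)/√((4×810 - 52²)(4×845 - 51²))
= 628/√(536×779) = 628/√417544 ≈ 628/646.1764 ≈ 0.9719

r ≈ 0.9719


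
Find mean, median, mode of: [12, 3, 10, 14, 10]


Sorted: [3, 10, 10, 12, 14]
Mean = 49/5
Median = 10
Freq: {12: 1, 3: 1, 10: 2, 14: 1}
Mode: [10]

Mean=49/5, Median=10, Mode=10


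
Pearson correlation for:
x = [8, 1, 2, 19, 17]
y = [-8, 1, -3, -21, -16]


n=5, Σx=47, Σy=-47, Σxy=-740, Σx²=719, Σy²=771
r = (5×(-740) - 47×(-47))/√((5×719 - 47²)(5×771 - (-47)²))
= -1491/√(1386×1646) = -1491/√2281356 ≈ -1491/1510.4158 ≈ -0.9871

r ≈ -0.9871


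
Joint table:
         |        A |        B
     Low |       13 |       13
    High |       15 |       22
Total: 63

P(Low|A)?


P(Low|A) = 13/(13+15) = 13/28

P = 13/28 ≈ 46.43%


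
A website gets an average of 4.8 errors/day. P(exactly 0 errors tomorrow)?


Poisson(λ=4.8): P(X=0) = e^(-λ)×λ^k/k!
= e^(-4.8) × 4.8^0 / 0!
≈ 0.008229747049 × 1 / 1 ≈ 0.008230

P(X=0) ≈ 0.008230 ≈ 0.82%


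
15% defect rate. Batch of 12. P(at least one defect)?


P(all good) = (17/20)^12 = 582622237229761/4096000000000000
P(≥1 defect) = 3513377762770239/4096000000000000

P = 3513377762770239/4096000000000000 ≈ 85.78%


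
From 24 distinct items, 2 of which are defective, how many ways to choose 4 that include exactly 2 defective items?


Choose 2 of the 2 defective items and 2 of the other 22 items:
C(2,2)×C(22,2) = 1×231 = 231

231


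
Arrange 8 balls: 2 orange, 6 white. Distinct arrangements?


8!/(2!×6!) = 28

28


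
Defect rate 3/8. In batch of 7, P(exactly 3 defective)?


Binomial: P(X=3) = C(7,3)×p^3×(1-p)^4
= 35 × 27/512 × 625/4096 = 590625/2097152

P(X=3) = 590625/2097152 ≈ 28.16%


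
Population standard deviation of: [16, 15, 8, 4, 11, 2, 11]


Mean = 67/7
  (16-67/7)²=2025/49
  (15-67/7)²=1444/49
  (8-67/7)²=121/49
  (4-67/7)²=1521/49
  (11-67/7)²=100/49
  (2-67/7)²=2809/49
  (11-67/7)²=100/49
Σ(x-μ)² = 1160/7
σ² = (1160/7)/7 = 1160/49

σ = √(1160/49) ≈ 4.8655


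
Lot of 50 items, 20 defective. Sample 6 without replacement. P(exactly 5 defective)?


Hypergeometric: C(20,5)×C(30,1)/C(50,6)
= 15504×30/15890700 = 7752/264845

P(X=5) = 7752/264845 ≈ 2.93%


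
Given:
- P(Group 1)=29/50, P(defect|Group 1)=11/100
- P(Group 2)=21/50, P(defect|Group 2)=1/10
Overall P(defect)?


P(B) = Σ P(B|Aᵢ)×P(Aᵢ)
  11/100×29/50 = 319/5000
  1/10×21/50 = 21/500
Sum = 529/5000

P(defect) = 529/5000 ≈ 10.58%


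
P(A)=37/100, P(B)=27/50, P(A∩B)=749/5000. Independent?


P(A)×P(B) = 999/5000
P(A∩B) = 749/5000
Not equal → NOT independent

No, not independent


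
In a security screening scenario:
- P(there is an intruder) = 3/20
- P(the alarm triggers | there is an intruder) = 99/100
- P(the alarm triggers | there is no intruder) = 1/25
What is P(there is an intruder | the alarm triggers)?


Using Bayes' theorem:
P(A|B) = P(B|A)·P(A) / P(B)

P(the alarm triggers) = 99/100 × 3/20 + 1/25 × 17/20
= 297/2000 + 17/500 = 73/400

P(there is an intruder|the alarm triggers) = (297/2000) / (73/400) = 297/365

P(there is an intruder|the alarm triggers) = 297/365 ≈ 81.37%


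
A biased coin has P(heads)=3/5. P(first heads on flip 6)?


Geometric: P(X=6) = (1-p)^(k-1)×p = (2/5)^5×3/5 = 96/15625

P(X=6) = 96/15625 ≈ 0.61%


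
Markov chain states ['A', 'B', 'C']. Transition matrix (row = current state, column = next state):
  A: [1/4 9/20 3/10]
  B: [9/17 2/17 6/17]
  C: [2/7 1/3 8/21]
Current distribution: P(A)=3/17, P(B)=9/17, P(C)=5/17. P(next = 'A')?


P(next=A) = Σᵢ P(now=i)×P(i→A)
= 3/17×1/4 + 9/17×9/17 + 5/17×2/7
= 3/68 + 81/289 + 10/119 = 3305/8092

P = 3305/8092 ≈ 0.4084


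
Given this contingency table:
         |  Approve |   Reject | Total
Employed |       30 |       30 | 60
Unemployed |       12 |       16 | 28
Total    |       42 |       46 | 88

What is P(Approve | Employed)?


P(Approve | Employed) = 30/(30+30) = 30/60 = 1/2

P(Approve|Employed) = 1/2 ≈ 50.00%


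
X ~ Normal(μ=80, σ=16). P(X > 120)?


z = (120-80)/16 = 2.5
P(X > 120) = 1 - P(Z ≤ 2.5) = 1 - 0.9938 = 0.0062

P(X > 120) ≈ 0.0062


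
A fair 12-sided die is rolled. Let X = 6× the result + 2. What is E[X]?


E[die] = (1+12)/2 = 13/2
E[X] = 6×13/2 + 2 = 41

E[X] = 41


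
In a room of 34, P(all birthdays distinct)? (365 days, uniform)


P(all different) = Π(365-i)/365 for i=0..33
= (365/365)×(364/365)×...×(332/365)
= 0.204683

P ≈ 0.2047 ≈ 20.47%


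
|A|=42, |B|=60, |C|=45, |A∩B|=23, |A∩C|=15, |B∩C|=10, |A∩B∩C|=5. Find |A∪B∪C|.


|A∪B∪C| = 42+60+45-23-15-10+5 = 104

|A∪B∪C| = 104


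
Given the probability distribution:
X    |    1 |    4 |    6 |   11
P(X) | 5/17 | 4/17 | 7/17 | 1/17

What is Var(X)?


E[X] = 74/17
E[X²] = 26
Var(X) = E[X²] - (E[X])² = 26 - 5476/289 = 2038/289

Var(X) = 2038/289 ≈ 7.0519


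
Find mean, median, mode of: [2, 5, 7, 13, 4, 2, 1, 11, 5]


Sorted: [1, 2, 2, 4, 5, 5, 7, 11, 13]
Mean = 50/9
Median = 5
Freq: {2: 2, 5: 2, 7: 1, 13: 1, 4: 1, 1: 1, 11: 1}
Mode: [2, 5]

Mean=50/9, Median=5, Mode=[2, 5]


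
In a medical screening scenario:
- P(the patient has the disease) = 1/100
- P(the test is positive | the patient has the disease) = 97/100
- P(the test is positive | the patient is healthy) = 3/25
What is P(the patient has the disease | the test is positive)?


Using Bayes' theorem:
P(A|B) = P(B|A)·P(A) / P(B)

P(the test is positive) = 97/100 × 1/100 + 3/25 × 99/100
= 97/10000 + 297/2500 = 257/2000

P(the patient has the disease|the test is positive) = (97/10000) / (257/2000) = 97/1285

P(the patient has the disease|the test is positive) = 97/1285 ≈ 7.55%


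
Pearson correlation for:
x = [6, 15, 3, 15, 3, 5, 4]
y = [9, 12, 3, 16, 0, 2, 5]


n=7, Σx=51, Σy=47, Σxy=513, Σx²=545, Σy²=519
r = (7×513 - 51×47)/√((7×545 - 51²)(7×519 - 47²))
= 1194/√(1214×1424) = 1194/√1728736 ≈ 1194/1314.8141 ≈ 0.9081

r ≈ 0.9081


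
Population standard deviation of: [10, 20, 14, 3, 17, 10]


Mean = 74/6 = 37/3
  (10-37/3)²=49/9
  (20-37/3)²=529/9
  (14-37/3)²=25/9
  (3-37/3)²=784/9
  (17-37/3)²=196/9
  (10-37/3)²=49/9
Σ(x-μ)² = 544/3
σ² = (544/3)/6 = 272/9

σ = √(272/9) ≈ 5.4975


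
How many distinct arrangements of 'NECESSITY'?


Letters: 9, freq: {'N': 1, 'E': 2, 'C': 1, 'S': 2, 'I': 1, 'T': 1, 'Y': 1}
9!/(1!×2!×1!×2!×1!×1!×1!) = 362880/4 = 90720

90720


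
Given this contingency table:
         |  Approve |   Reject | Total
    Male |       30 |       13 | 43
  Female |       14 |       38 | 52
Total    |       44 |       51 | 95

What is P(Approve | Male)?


P(Approve | Male) = 30/(30+13) = 30/43

P(Approve|Male) = 30/43 ≈ 69.77%


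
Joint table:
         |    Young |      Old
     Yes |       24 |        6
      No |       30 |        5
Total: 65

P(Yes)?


P(Yes) = (24+6)/65 = 30/65 = 6/13

P(Yes) = 6/13 ≈ 46.15%


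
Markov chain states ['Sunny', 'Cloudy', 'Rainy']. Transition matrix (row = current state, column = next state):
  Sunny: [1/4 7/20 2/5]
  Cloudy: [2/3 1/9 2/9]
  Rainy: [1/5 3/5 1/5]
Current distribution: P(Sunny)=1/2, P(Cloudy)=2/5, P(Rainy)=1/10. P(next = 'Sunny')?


P(next=Sunny) = Σᵢ P(now=i)×P(i→Sunny)
= 1/2×1/4 + 2/5×2/3 + 1/10×1/5
= 1/8 + 4/15 + 1/50 = 247/600

P = 247/600 ≈ 0.4117


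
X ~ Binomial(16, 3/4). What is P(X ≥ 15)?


P(X ≥ 15) = Σ P(X=i) for i=15..16
P(X=15) = 14348907/268435456
P(X=16) = 43046721/4294967296
Sum = 272629233/4294967296

P(X ≥ 15) = 272629233/4294967296 ≈ 6.35%


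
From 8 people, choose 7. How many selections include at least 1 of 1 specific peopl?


Complement: C(8,7) - C(7,7) = 8 - 1 = 7

7


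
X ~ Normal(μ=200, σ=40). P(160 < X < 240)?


z₁=(160-200)/40=-1.0, z₂=(240-200)/40=1.0
P = Φ(1.0) - Φ(-1.0) = 0.841345 - 0.158655 = 0.682690 ≈ 0.6827

P(160 < X < 240) ≈ 0.6827


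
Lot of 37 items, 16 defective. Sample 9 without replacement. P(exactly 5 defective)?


Hypergeometric: C(16,5)×C(21,4)/C(37,9)
= 4368×5985/124403620 = 1307124/6220181

P(X=5) = 1307124/6220181 ≈ 21.01%


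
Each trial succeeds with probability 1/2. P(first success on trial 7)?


Geometric: P(X=7) = (1-p)^(k-1)×p = (1/2)^6×1/2 = 1/128

P(X=7) = 1/128 ≈ 0.78%


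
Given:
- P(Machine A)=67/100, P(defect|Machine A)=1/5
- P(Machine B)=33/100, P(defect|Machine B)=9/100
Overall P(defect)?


P(B) = Σ P(B|Aᵢ)×P(Aᵢ)
  1/5×67/100 = 67/500
  9/100×33/100 = 297/10000
Sum = 1637/10000

P(defect) = 1637/10000 ≈ 16.37%


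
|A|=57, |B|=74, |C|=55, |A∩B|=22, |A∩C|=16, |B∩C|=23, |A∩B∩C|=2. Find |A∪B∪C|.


|A∪B∪C| = 57+74+55-22-16-23+2 = 127

|A∪B∪C| = 127


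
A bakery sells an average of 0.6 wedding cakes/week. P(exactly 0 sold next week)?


Poisson(λ=0.6): P(X=0) = e^(-λ)×λ^k/k!
= e^(-0.6) × 0.6^0 / 0!
≈ 0.5488116361 × 1 / 1 ≈ 0.548812

P(X=0) ≈ 0.548812 ≈ 54.88%


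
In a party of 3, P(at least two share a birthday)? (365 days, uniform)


P(all different) = Π(365-i)/365 for i=0..2
= 0.991796
P(match) = 1 - 0.991796 = 0.008204

P ≈ 0.0082 ≈ 0.82%


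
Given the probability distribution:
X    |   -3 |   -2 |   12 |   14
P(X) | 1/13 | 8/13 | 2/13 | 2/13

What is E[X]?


E[X] = Σ x·P(X=x)
= (-3)×(1/13) + (-2)×(8/13) + (12)×(2/13) + (14)×(2/13)
= 33/13

E[X] = 33/13


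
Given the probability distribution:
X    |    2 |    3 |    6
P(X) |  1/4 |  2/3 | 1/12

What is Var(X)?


E[X] = 3
E[X²] = 10
Var(X) = E[X²] - (E[X])² = 10 - 9 = 1

Var(X) = 1 ≈ 1.0000


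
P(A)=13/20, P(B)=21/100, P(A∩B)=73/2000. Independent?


P(A)×P(B) = 273/2000
P(A∩B) = 73/2000
Not equal → NOT independent

No, not independent


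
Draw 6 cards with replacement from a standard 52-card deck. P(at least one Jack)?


P(not a Jack) = 48/52 = 12/13
P(none in 6 draws) = (12/13)^6 = 2985984/4826809
P(≥1 Jack) = 1 - 2985984/4826809 = 1840825/4826809

P = 1840825/4826809 ≈ 38.14%


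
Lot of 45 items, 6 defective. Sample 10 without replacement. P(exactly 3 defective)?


Hypergeometric: C(6,3)×C(39,7)/C(45,10)
= 20×15380937/3190187286 = 170/1763

P(X=3) = 170/1763 ≈ 9.64%


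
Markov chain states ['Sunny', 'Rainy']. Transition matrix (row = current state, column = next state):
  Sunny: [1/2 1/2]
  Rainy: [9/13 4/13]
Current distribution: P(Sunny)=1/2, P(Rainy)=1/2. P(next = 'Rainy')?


P(next=Rainy) = Σᵢ P(now=i)×P(i→Rainy)
= 1/2×1/2 + 1/2×4/13
= 1/4 + 2/13 = 21/52

P = 21/52 ≈ 0.4038


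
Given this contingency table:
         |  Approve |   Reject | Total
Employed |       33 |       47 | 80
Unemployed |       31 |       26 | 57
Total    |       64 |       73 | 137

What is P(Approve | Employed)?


P(Approve | Employed) = 33/(33+47) = 33/80

P(Approve|Employed) = 33/80 ≈ 41.25%


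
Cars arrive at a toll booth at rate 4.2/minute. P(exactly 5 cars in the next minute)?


Poisson(λ=4.2): P(X=5) = e^(-λ)×λ^k/k!
= e^(-4.2) × 4.2^5 / 5!
≈ 0.01499557682 × 1306.91232 / 120 ≈ 0.163316

P(X=5) ≈ 0.163316 ≈ 16.33%


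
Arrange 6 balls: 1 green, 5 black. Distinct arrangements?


6!/(1!×5!) = 6

6


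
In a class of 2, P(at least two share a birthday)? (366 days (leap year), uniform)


P(all different) = Π(366-i)/366 for i=0..1
= 0.997268
P(match) = 1 - 0.997268 = 0.002732

P ≈ 0.0027 ≈ 0.27%


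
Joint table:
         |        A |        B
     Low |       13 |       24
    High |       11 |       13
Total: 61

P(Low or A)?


P(Low∨A) = P(Low) + P(A) - P(Low∧A)
= (37 + 24 - 13)/61 = 48/61

P = 48/61 ≈ 78.69%


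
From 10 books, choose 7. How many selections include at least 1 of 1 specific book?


Complement: C(10,7) - C(9,7) = 120 - 36 = 84

84


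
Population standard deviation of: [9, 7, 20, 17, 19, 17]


Mean = 89/6
  (9-89/6)²=1225/36
  (7-89/6)²=2209/36
  (20-89/6)²=961/36
  (17-89/6)²=169/36
  (19-89/6)²=625/36
  (17-89/6)²=169/36
Σ(x-μ)² = 893/6
σ² = (893/6)/6 = 893/36

σ = √(893/36) ≈ 4.9805


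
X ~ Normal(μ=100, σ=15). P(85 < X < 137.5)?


z₁=(85-100)/15=-1.0, z₂=(137.5-100)/15=2.5
P = Φ(2.5) - Φ(-1.0) = 0.993790 - 0.158655 = 0.835135 ≈ 0.8351

P(85 < X < 137.5) ≈ 0.8351


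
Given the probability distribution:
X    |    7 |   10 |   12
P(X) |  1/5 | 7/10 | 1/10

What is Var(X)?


E[X] = 48/5
E[X²] = 471/5
Var(X) = E[X²] - (E[X])² = 471/5 - 2304/25 = 51/25

Var(X) = 51/25 ≈ 2.0400


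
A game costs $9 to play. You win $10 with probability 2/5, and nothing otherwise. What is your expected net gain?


E[gain] = (10-9)×2/5 + (-9)×3/5
= 2/5 - 27/5 = -5

Expected net gain = $-5 ≈ $-5.00


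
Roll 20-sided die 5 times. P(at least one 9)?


P(no 9)^5 = (19/20)^5 = 2476099/3200000
P(≥1) = 1 - 2476099/3200000 = 723901/3200000

P = 723901/3200000 ≈ 22.62%


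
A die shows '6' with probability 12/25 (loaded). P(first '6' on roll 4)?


Geometric: P(X=4) = (1-p)^(k-1)×p = (13/25)^3×12/25 = 26364/390625

P(X=4) = 26364/390625 ≈ 6.75%


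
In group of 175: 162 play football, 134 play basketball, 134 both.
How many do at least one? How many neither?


|A∪B| = 162+134-134 = 162
Neither = 175-162 = 13

At least one: 162; Neither: 13


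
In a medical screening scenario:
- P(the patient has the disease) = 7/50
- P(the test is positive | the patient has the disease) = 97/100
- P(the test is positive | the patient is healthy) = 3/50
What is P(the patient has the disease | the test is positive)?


Using Bayes' theorem:
P(A|B) = P(B|A)·P(A) / P(B)

P(the test is positive) = 97/100 × 7/50 + 3/50 × 43/50
= 679/5000 + 129/2500 = 937/5000

P(the patient has the disease|the test is positive) = (679/5000) / (937/5000) = 679/937

P(the patient has the disease|the test is positive) = 679/937 ≈ 72.47%


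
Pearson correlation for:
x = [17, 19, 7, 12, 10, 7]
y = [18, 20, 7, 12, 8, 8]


n=6, Σx=72, Σy=73, Σxy=1015, Σx²=992, Σy²=1045
r = (6×1015 - 72×73)/√((6×992 - 72²)(6×1045 - 73²))
= 834/√(768×941) = 834/√722688 ≈ 834/850.1106 ≈ 0.9810

r ≈ 0.9810


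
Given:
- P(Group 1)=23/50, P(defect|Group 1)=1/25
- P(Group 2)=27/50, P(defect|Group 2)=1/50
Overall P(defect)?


P(B) = Σ P(B|Aᵢ)×P(Aᵢ)
  1/25×23/50 = 23/1250
  1/50×27/50 = 27/2500
Sum = 73/2500

P(defect) = 73/2500 ≈ 2.92%


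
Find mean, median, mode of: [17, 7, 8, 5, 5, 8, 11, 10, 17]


Sorted: [5, 5, 7, 8, 8, 10, 11, 17, 17]
Mean = 88/9
Median = 8
Freq: {17: 2, 7: 1, 8: 2, 5: 2, 11: 1, 10: 1}
Mode: [5, 8, 17]

Mean=88/9, Median=8, Mode=[5, 8, 17]


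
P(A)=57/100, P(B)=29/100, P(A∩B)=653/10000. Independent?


P(A)×P(B) = 1653/10000
P(A∩B) = 653/10000
Not equal → NOT independent

No, not independent


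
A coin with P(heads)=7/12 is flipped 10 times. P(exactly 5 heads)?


Binomial: P(X=5) = C(10,5)×p^5×(1-p)^5
= 252 × 16807/248832 × 3125/248832 = 367653125/1719926784

P(X=5) = 367653125/1719926784 ≈ 21.38%


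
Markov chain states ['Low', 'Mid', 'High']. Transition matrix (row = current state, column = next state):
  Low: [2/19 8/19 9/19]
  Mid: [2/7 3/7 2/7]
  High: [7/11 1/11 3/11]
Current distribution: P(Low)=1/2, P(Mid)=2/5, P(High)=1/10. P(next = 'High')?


P(next=High) = Σᵢ P(now=i)×P(i→High)
= 1/2×9/19 + 2/5×2/7 + 1/10×3/11
= 9/38 + 4/35 + 3/110 = 2768/7315

P = 2768/7315 ≈ 0.3784


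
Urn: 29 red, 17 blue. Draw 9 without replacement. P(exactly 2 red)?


Hypergeometric: C(29,2)×C(17,7)/C(46,9)
= 406×19448/1101716330 = 27608/3852155

P(X=2) = 27608/3852155 ≈ 0.72%


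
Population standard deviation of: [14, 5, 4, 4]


Mean = 27/4
  (14-27/4)²=841/16
  (5-27/4)²=49/16
  (4-27/4)²=121/16
  (4-27/4)²=121/16
Σ(x-μ)² = 283/4
σ² = (283/4)/4 = 283/16

σ = √(283/16) ≈ 4.2057


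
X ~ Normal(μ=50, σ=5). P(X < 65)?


z = (65-50)/5 = 3.0
P(Z < 3.0) = 0.9987

P(X < 65) ≈ 0.9987


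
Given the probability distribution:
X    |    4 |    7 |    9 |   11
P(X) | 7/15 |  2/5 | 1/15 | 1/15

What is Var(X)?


E[X] = 6
E[X²] = 608/15
Var(X) = E[X²] - (E[X])² = 608/15 - 36 = 68/15

Var(X) = 68/15 ≈ 4.5333


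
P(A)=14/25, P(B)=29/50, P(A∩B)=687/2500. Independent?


P(A)×P(B) = 203/625
P(A∩B) = 687/2500
Not equal → NOT independent

No, not independent


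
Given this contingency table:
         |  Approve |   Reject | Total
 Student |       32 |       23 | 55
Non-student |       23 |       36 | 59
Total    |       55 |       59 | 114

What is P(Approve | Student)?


P(Approve | Student) = 32/(32+23) = 32/55

P(Approve|Student) = 32/55 ≈ 58.18%


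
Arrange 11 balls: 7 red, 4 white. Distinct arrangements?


11!/(7!×4!) = 330

330


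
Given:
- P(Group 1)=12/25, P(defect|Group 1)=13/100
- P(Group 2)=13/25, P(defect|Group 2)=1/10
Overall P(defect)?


P(B) = Σ P(B|Aᵢ)×P(Aᵢ)
  13/100×12/25 = 39/625
  1/10×13/25 = 13/250
Sum = 143/1250

P(defect) = 143/1250 ≈ 11.44%


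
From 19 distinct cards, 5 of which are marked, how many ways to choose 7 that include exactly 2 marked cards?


Choose 2 of the 5 marked cards and 5 of the other 14 cards:
C(5,2)×C(14,5) = 10×2002 = 20020

20020


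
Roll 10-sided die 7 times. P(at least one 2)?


P(no 2)^7 = (9/10)^7 = 4782969/10000000
P(≥1) = 1 - 4782969/10000000 = 5217031/10000000

P = 5217031/10000000 ≈ 52.17%


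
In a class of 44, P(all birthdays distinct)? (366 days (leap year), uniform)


P(all different) = Π(366-i)/366 for i=0..43
= (366/366)×(365/366)×...×(323/366)
= 0.067633

P ≈ 0.0676 ≈ 6.76%


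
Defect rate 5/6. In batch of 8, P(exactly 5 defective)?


Binomial: P(X=5) = C(8,5)×p^5×(1-p)^3
= 56 × 3125/7776 × 1/216 = 21875/209952

P(X=5) = 21875/209952 ≈ 10.42%


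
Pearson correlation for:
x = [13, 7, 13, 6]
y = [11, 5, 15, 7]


n=4, Σx=39, Σy=38, Σxy=415, Σx²=423, Σy²=420
r = (4×415 - 39×38)/√((4×423 - 39²)(4×420 - 38²))
= 178/√(171×236) = 178/√40356 ≈ 178/200.8880 ≈ 0.8861

r ≈ 0.8861


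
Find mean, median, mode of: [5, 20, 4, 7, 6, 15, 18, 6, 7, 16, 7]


Sorted: [4, 5, 6, 6, 7, 7, 7, 15, 16, 18, 20]
Mean = 111/11
Median = 7
Freq: {5: 1, 20: 1, 4: 1, 7: 3, 6: 2, 15: 1, 18: 1, 16: 1}
Mode: [7]

Mean=111/11, Median=7, Mode=7


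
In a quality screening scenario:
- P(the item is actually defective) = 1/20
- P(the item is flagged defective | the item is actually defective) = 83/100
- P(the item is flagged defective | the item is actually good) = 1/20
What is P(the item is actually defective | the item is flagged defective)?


Using Bayes' theorem:
P(A|B) = P(B|A)·P(A) / P(B)

P(the item is flagged defective) = 83/100 × 1/20 + 1/20 × 19/20
= 83/2000 + 19/400 = 89/1000

P(the item is actually defective|the item is flagged defective) = (83/2000) / (89/1000) = 83/178

P(the item is actually defective|the item is flagged defective) = 83/178 ≈ 46.63%


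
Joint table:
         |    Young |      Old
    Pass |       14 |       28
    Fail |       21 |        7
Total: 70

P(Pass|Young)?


P(Pass|Young) = 14/(14+21) = 14/35 = 2/5

P = 2/5 ≈ 40.00%


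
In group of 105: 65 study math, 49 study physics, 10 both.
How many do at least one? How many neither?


|A∪B| = 65+49-10 = 104
Neither = 105-104 = 1

At least one: 104; Neither: 1


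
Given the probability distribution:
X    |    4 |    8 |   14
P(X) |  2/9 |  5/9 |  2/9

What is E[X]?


E[X] = Σ x·P(X=x)
= (4)×(2/9) + (8)×(5/9) + (14)×(2/9)
= 76/9

E[X] = 76/9


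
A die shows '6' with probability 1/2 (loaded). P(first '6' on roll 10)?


Geometric: P(X=10) = (1-p)^(k-1)×p = (1/2)^9×1/2 = 1/1024

P(X=10) = 1/1024 ≈ 0.10%


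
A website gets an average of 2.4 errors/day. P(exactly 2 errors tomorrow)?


Poisson(λ=2.4): P(X=2) = e^(-λ)×λ^k/k!
= e^(-2.4) × 2.4^2 / 2!
≈ 0.09071795329 × 5.76 / 2 ≈ 0.261268

P(X=2) ≈ 0.261268 ≈ 26.13%


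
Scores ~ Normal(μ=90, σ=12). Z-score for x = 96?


z = (x - μ)/σ = (96 - 90)/12 = 0.5

z = 0.5


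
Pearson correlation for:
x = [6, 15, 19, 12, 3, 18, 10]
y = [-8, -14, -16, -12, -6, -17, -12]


n=7, Σx=83, Σy=-85, Σxy=-1150, Σx²=1199, Σy²=1129
r = (7×(-1150) - 83×(-85))/√((7×1199 - 83²)(7×1129 - (-85)²))
= -995/√(1504×678) = -995/√1019712 ≈ -995/1009.8079 ≈ -0.9853

r ≈ -0.9853


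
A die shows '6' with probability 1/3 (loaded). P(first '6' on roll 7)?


Geometric: P(X=7) = (1-p)^(k-1)×p = (2/3)^6×1/3 = 64/2187

P(X=7) = 64/2187 ≈ 2.93%


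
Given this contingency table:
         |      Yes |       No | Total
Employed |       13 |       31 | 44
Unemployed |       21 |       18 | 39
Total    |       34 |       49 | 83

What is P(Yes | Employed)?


P(Yes | Employed) = 13/(13+31) = 13/44

P(Yes|Employed) = 13/44 ≈ 29.55%


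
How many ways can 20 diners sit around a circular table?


Circular arrangements of 20 distinct objects: fix one position to break rotational symmetry.
(n-1)! = 19! = 121645100408832000

121645100408832000


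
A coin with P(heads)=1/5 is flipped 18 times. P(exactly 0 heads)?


Binomial: P(X=0) = C(18,0)×p^0×(1-p)^18
= 1 × 1 × 68719476736/3814697265625 = 68719476736/3814697265625

P(X=0) = 68719476736/3814697265625 ≈ 1.80%


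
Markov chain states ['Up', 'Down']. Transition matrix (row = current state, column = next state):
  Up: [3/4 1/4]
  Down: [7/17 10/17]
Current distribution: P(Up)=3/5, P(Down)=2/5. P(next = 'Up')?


P(next=Up) = Σᵢ P(now=i)×P(i→Up)
= 3/5×3/4 + 2/5×7/17
= 9/20 + 14/85 = 209/340

P = 209/340 ≈ 0.6147


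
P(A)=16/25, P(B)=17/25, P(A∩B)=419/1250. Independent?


P(A)×P(B) = 272/625
P(A∩B) = 419/1250
Not equal → NOT independent

No, not independent


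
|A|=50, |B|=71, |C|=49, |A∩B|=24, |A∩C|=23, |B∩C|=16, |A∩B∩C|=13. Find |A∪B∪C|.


|A∪B∪C| = 50+71+49-24-23-16+13 = 120

|A∪B∪C| = 120


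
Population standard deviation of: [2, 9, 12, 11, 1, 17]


Mean = 52/6 = 26/3
  (2-26/3)²=400/9
  (9-26/3)²=1/9
  (12-26/3)²=100/9
  (11-26/3)²=49/9
  (1-26/3)²=529/9
  (17-26/3)²=625/9
Σ(x-μ)² = 568/3
σ² = (568/3)/6 = 284/9

σ = √(284/9) ≈ 5.6174


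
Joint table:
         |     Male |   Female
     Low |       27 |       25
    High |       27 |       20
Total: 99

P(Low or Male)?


P(Low∨Male) = P(Low) + P(Male) - P(Low∧Male)
= (52 + 54 - 27)/99 = 79/99

P = 79/99 ≈ 79.80%


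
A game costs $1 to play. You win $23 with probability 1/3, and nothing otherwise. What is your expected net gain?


E[gain] = (23-1)×1/3 + (-1)×2/3
= 22/3 - 2/3 = 20/3

Expected net gain = $20/3 ≈ $6.67


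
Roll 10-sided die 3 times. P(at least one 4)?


P(no 4)^3 = (9/10)^3 = 729/1000
P(≥1) = 1 - 729/1000 = 271/1000

P = 271/1000 ≈ 27.10%


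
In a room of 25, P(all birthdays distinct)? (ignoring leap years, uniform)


P(all different) = Π(365-i)/365 for i=0..24
= (365/365)×(364/365)×...×(341/365)
= 0.431300

P ≈ 0.4313 ≈ 43.13%


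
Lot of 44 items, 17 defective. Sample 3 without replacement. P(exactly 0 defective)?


Hypergeometric: C(17,0)×C(27,3)/C(44,3)
= 1×2925/13244 = 2925/13244

P(X=0) = 2925/13244 ≈ 22.09%


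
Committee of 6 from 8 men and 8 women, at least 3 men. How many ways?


Count by #men:
  3M,3W: C(8,3)×C(8,3)=3136
  4M,2W: C(8,4)×C(8,2)=1960
  5M,1W: C(8,5)×C(8,1)=448
  6M,0W: C(8,6)×C(8,0)=28
Total = 5572

5572


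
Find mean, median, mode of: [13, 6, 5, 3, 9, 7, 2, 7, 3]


Sorted: [2, 3, 3, 5, 6, 7, 7, 9, 13]
Mean = 55/9
Median = 6
Freq: {13: 1, 6: 1, 5: 1, 3: 2, 9: 1, 7: 2, 2: 1}
Mode: [3, 7]

Mean=55/9, Median=6, Mode=[3, 7]


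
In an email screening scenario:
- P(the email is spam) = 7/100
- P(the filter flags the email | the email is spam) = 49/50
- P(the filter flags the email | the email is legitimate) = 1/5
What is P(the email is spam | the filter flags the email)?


Using Bayes' theorem:
P(A|B) = P(B|A)·P(A) / P(B)

P(the filter flags the email) = 49/50 × 7/100 + 1/5 × 93/100
= 343/5000 + 93/500 = 1273/5000

P(the email is spam|the filter flags the email) = (343/5000) / (1273/5000) = 343/1273

P(the email is spam|the filter flags the email) = 343/1273 ≈ 26.94%


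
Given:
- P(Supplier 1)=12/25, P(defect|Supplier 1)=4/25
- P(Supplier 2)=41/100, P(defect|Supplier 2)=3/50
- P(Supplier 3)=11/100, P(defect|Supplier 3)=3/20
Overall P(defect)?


P(B) = Σ P(B|Aᵢ)×P(Aᵢ)
  4/25×12/25 = 48/625
  3/50×41/100 = 123/5000
  3/20×11/100 = 33/2000
Sum = 1179/10000

P(defect) = 1179/10000 ≈ 11.79%


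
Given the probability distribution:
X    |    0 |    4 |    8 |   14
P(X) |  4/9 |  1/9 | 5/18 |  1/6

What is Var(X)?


E[X] = 5
E[X²] = 470/9
Var(X) = E[X²] - (E[X])² = 470/9 - 25 = 245/9

Var(X) = 245/9 ≈ 27.2222


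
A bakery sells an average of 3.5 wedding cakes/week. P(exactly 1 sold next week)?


Poisson(λ=3.5): P(X=1) = e^(-λ)×λ^k/k!
= e^(-3.5) × 3.5^1 / 1!
≈ 0.03019738342 × 3.5 / 1 ≈ 0.105691

P(X=1) ≈ 0.105691 ≈ 10.57%


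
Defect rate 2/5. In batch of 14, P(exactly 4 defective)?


Binomial: P(X=4) = C(14,4)×p^4×(1-p)^10
= 1001 × 16/625 × 59049/9765625 = 945728784/6103515625

P(X=4) = 945728784/6103515625 ≈ 15.49%


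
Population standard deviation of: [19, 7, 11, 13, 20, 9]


Mean = 79/6
  (19-79/6)²=1225/36
  (7-79/6)²=1369/36
  (11-79/6)²=169/36
  (13-79/6)²=1/36
  (20-79/6)²=1681/36
  (9-79/6)²=625/36
Σ(x-μ)² = 845/6
σ² = (845/6)/6 = 845/36

σ = √(845/36) ≈ 4.8448


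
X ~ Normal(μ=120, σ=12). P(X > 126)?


z = (126-120)/12 = 0.5
P(X > 126) = 1 - P(Z ≤ 0.5) = 1 - 0.6915 = 0.3085

P(X > 126) ≈ 0.3085


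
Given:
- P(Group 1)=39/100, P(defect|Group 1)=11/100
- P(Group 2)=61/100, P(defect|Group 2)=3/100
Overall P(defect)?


P(B) = Σ P(B|Aᵢ)×P(Aᵢ)
  11/100×39/100 = 429/10000
  3/100×61/100 = 183/10000
Sum = 153/2500

P(defect) = 153/2500 ≈ 6.12%


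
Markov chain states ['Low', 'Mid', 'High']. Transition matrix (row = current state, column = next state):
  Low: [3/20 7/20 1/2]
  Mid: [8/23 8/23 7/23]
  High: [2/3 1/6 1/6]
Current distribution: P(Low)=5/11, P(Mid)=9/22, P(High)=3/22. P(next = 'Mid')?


P(next=Mid) = Σᵢ P(now=i)×P(i→Mid)
= 5/11×7/20 + 9/22×8/23 + 3/22×1/6
= 7/44 + 36/253 + 1/44 = 82/253

P = 82/253 ≈ 0.3241


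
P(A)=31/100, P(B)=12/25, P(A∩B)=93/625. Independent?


P(A)×P(B) = 93/625
P(A∩B) = 93/625
Equal ✓ → Independent

Yes, independent


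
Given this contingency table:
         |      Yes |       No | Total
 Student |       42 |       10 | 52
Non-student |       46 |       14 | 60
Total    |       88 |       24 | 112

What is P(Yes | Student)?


P(Yes | Student) = 42/(42+10) = 42/52 = 21/26

P(Yes|Student) = 21/26 ≈ 80.77%


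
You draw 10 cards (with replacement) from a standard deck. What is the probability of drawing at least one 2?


P(not a 2) = 48/52 = 12/13
P(none in 10 draws) = (12/13)^10 = 61917364224/137858491849
P(≥1 2) = 1 - 61917364224/137858491849 = 75941127625/137858491849

P = 75941127625/137858491849 ≈ 55.09%


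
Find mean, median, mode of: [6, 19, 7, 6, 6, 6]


Sorted: [6, 6, 6, 6, 7, 19]
Mean = 50/6 = 25/3
Median = 6
Freq: {6: 4, 19: 1, 7: 1}
Mode: [6]

Mean=25/3, Median=6, Mode=6


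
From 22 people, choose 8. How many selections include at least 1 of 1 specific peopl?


Complement: C(22,8) - C(21,8) = 319770 - 203490 = 116280

116280


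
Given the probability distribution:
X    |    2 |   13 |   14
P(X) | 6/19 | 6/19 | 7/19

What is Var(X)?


E[X] = 188/19
E[X²] = 2410/19
Var(X) = E[X²] - (E[X])² = 2410/19 - 35344/361 = 10446/361

Var(X) = 10446/361 ≈ 28.9363


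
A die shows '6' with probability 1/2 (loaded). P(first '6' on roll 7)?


Geometric: P(X=7) = (1-p)^(k-1)×p = (1/2)^6×1/2 = 1/128

P(X=7) = 1/128 ≈ 0.78%


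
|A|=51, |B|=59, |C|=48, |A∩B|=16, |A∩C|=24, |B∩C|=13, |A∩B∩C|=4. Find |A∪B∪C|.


|A∪B∪C| = 51+59+48-16-24-13+4 = 109

|A∪B∪C| = 109


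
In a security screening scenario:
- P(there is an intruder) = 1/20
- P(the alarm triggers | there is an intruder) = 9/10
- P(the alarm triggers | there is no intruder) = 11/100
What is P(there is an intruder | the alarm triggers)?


Using Bayes' theorem:
P(A|B) = P(B|A)·P(A) / P(B)

P(the alarm triggers) = 9/10 × 1/20 + 11/100 × 19/20
= 9/200 + 209/2000 = 299/2000

P(there is an intruder|the alarm triggers) = (9/200) / (299/2000) = 90/299

P(there is an intruder|the alarm triggers) = 90/299 ≈ 30.10%


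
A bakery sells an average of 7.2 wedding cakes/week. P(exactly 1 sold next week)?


Poisson(λ=7.2): P(X=1) = e^(-λ)×λ^k/k!
= e^(-7.2) × 7.2^1 / 1!
≈ 0.0007465858084 × 7.2 / 1 ≈ 0.005375

P(X=1) ≈ 0.005375 ≈ 0.54%


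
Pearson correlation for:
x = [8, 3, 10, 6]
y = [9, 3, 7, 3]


n=4, Σx=27, Σy=22, Σxy=169, Σx²=209, Σy²=148
r = (4×169 - 27×22)/√((4×209 - 27²)(4×148 - 22²))
= 82/√(107×108) = 82/√11556 ≈ 82/107.4988 ≈ 0.7628

r ≈ 0.7628


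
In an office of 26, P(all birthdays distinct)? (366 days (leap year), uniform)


P(all different) = Π(366-i)/366 for i=0..25
= (366/366)×(365/366)×...×(341/366)
= 0.402786

P ≈ 0.4028 ≈ 40.28%


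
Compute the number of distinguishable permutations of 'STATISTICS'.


Letters: 10, freq: {'S': 3, 'T': 3, 'A': 1, 'I': 2, 'C': 1}
10!/(3!×3!×1!×2!×1!) = 3628800/72 = 50400

50400


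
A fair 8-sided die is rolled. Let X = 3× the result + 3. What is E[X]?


E[die] = (1+8)/2 = 9/2
E[X] = 3×9/2 + 3 = 33/2

E[X] = 33/2


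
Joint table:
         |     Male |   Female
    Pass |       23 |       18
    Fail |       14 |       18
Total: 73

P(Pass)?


P(Pass) = (23+18)/73 = 41/73

P(Pass) = 41/73 ≈ 56.16%


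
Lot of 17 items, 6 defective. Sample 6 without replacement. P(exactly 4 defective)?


Hypergeometric: C(6,4)×C(11,2)/C(17,6)
= 15×55/12376 = 825/12376

P(X=4) = 825/12376 ≈ 6.67%


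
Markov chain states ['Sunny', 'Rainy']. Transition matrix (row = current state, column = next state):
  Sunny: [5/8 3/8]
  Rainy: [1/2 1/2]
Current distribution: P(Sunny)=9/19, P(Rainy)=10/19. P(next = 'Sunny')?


P(next=Sunny) = Σᵢ P(now=i)×P(i→Sunny)
= 9/19×5/8 + 10/19×1/2
= 45/152 + 5/19 = 85/152

P = 85/152 ≈ 0.5592


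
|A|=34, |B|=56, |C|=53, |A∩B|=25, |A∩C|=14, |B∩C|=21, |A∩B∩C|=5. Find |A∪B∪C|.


|A∪B∪C| = 34+56+53-25-14-21+5 = 88

|A∪B∪C| = 88


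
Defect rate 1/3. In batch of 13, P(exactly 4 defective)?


Binomial: P(X=4) = C(13,4)×p^4×(1-p)^9
= 715 × 1/81 × 512/19683 = 366080/1594323

P(X=4) = 366080/1594323 ≈ 22.96%


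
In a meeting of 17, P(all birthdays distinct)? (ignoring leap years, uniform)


P(all different) = Π(365-i)/365 for i=0..16
= (365/365)×(364/365)×...×(349/365)
= 0.684992

P ≈ 0.6850 ≈ 68.50%


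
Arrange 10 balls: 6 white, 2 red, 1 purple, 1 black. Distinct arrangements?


10!/(6!×2!×1!×1!) = 2520

2520


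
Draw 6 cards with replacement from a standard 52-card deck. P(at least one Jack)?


P(not a Jack) = 48/52 = 12/13
P(none in 6 draws) = (12/13)^6 = 2985984/4826809
P(≥1 Jack) = 1 - 2985984/4826809 = 1840825/4826809

P = 1840825/4826809 ≈ 38.14%


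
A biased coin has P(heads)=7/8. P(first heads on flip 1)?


Geometric: P(X=1) = (1-p)^(k-1)×p = (1/8)^0×7/8 = 7/8

P(X=1) = 7/8 ≈ 87.50%


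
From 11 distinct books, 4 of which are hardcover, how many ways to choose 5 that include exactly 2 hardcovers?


Choose 2 of the 4 hardcovers and 3 of the other 7 books:
C(4,2)×C(7,3) = 6×35 = 210

210


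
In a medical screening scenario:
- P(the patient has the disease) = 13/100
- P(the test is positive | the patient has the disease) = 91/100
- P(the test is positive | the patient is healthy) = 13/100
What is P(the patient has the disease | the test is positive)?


Using Bayes' theorem:
P(A|B) = P(B|A)·P(A) / P(B)

P(the test is positive) = 91/100 × 13/100 + 13/100 × 87/100
= 1183/10000 + 1131/10000 = 1157/5000

P(the patient has the disease|the test is positive) = (1183/10000) / (1157/5000) = 91/178

P(the patient has the disease|the test is positive) = 91/178 ≈ 51.12%


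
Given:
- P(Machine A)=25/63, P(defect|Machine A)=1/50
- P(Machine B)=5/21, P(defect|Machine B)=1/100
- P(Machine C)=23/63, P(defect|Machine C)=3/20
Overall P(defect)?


P(B) = Σ P(B|Aᵢ)×P(Aᵢ)
  1/50×25/63 = 1/126
  1/100×5/21 = 1/420
  3/20×23/63 = 23/420
Sum = 41/630

P(defect) = 41/630 ≈ 6.51%


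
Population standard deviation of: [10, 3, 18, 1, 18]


Mean = 50/5 = 10
  (10-10)²=0
  (3-10)²=49
  (18-10)²=64
  (1-10)²=81
  (18-10)²=64
Σ(x-μ)² = 258
σ² = 258/5

σ = √(258/5) ≈ 7.1833


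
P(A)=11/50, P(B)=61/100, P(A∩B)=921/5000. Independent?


P(A)×P(B) = 671/5000
P(A∩B) = 921/5000
Not equal → NOT independent

No, not independent


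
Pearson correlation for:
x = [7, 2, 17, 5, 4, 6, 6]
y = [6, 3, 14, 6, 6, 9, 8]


n=7, Σx=47, Σy=52, Σxy=442, Σx²=455, Σy²=458
r = (7×442 - 47×52)/√((7×455 - 47²)(7×458 - 52²))
= 650/√(976×502) = 650/√489952 ≈ 650/699.9657 ≈ 0.9286

r ≈ 0.9286


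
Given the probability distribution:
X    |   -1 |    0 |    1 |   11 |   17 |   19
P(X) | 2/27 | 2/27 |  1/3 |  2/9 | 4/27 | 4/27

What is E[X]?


E[X] = Σ x·P(X=x)
= (-1)×(2/27) + (0)×(2/27) + (1)×(1/3) + (11)×(2/9) + (17)×(4/27) + (19)×(4/27)
= 217/27

E[X] = 217/27


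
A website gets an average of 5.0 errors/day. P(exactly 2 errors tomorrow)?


Poisson(λ=5.0): P(X=2) = e^(-λ)×λ^k/k!
= e^(-5.0) × 5.0^2 / 2!
≈ 0.006737946999 × 25 / 2 ≈ 0.084224

P(X=2) ≈ 0.084224 ≈ 8.42%


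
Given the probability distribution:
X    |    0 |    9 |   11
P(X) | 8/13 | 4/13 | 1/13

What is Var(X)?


E[X] = 47/13
E[X²] = 445/13
Var(X) = E[X²] - (E[X])² = 445/13 - 2209/169 = 3576/169

Var(X) = 3576/169 ≈ 21.1598


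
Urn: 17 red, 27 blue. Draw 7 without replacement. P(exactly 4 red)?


Hypergeometric: C(17,4)×C(27,3)/C(44,7)
= 2380×2925/38320568 = 133875/736934

P(X=4) = 133875/736934 ≈ 18.17%


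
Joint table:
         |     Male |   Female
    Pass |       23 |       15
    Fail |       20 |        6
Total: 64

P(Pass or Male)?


P(Pass∨Male) = P(Pass) + P(Male) - P(Pass∧Male)
= (38 + 43 - 23)/64 = 58/64 = 29/32

P = 29/32 ≈ 90.62%


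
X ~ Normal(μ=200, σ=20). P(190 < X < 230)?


z₁=(190-200)/20=-0.5, z₂=(230-200)/20=1.5
P = Φ(1.5) - Φ(-0.5) = 0.933193 - 0.308538 = 0.624655 ≈ 0.6247

P(190 < X < 230) ≈ 0.6247


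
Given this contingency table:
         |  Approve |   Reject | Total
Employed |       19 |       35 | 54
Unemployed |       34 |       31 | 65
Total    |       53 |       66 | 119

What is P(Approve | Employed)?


P(Approve | Employed) = 19/(19+35) = 19/54

P(Approve|Employed) = 19/54 ≈ 35.19%
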